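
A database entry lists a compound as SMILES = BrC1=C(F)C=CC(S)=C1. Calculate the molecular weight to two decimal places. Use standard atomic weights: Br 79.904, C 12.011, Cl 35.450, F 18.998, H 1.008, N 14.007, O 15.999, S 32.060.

First, the molecular formula is C6H4BrFS (counting implicit H from valence).
  Br: 1 × 79.904 = 79.904
  C: 6 × 12.011 = 72.066
  F: 1 × 18.998 = 18.998
  H: 4 × 1.008 = 4.032
  S: 1 × 32.060 = 32.060
Sum: 1×79.904 + 6×12.011 + 1×18.998 + 4×1.008 + 1×32.060 = 207.060 → 207.06 g/mol.

207.06 g/mol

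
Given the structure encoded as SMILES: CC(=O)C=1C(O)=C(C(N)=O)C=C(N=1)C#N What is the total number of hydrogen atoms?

7

Walk through each heavy atom and fill implicit hydrogens from standard valence (C 4, N 3, O 2, S 2, halogen 1):
  atom 1: C, bond orders sum to 1 (valence 4) → 3 H
  atom 2: C, bond orders sum to 4 (valence 4) → 0 H
  atom 3: O, bond orders sum to 2 (valence 2) → 0 H
  atom 4: C, bond orders sum to 4 (valence 4) → 0 H
  atom 5: C, bond orders sum to 4 (valence 4) → 0 H
  atom 6: O, bond orders sum to 1 (valence 2) → 1 H
  atom 7: C, bond orders sum to 4 (valence 4) → 0 H
  atom 8: C, bond orders sum to 4 (valence 4) → 0 H
  atom 9: N, bond orders sum to 1 (valence 3) → 2 H
  atom 10: O, bond orders sum to 2 (valence 2) → 0 H
  atom 11: C, bond orders sum to 3 (valence 4) → 1 H
  atom 12: C, bond orders sum to 4 (valence 4) → 0 H
  atom 13: N, bond orders sum to 3 (valence 3) → 0 H
  atom 14: C, bond orders sum to 4 (valence 4) → 0 H
  atom 15: N, bond orders sum to 3 (valence 3) → 0 H
Total hydrogens: 7.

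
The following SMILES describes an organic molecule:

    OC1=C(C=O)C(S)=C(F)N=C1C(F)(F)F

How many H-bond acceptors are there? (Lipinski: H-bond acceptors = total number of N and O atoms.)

3

N atoms: 1; O atoms: 2.
Lipinski HBA = 1 + 2 = 3.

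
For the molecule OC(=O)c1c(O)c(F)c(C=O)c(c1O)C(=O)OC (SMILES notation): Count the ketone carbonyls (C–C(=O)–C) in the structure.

0

Scan the SMILES for the ketone motif — none present.
Groups that are present: 1 aldehyde, 1 carboxylic acid, 1 ester, 2 hydroxyl.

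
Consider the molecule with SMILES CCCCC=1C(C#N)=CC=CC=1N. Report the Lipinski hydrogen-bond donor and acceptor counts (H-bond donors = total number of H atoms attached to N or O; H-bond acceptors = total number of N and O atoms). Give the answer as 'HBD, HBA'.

2, 2

Donors: find every N or O and count the H atoms it carries.
  atom 8 (N): bond orders sum to 3 → 0 H
  atom 13 (N): bond orders sum to 1 → 2 H
Lipinski HBD = 2.
Acceptors: N atoms = 2, O atoms = 0 → HBA = 2.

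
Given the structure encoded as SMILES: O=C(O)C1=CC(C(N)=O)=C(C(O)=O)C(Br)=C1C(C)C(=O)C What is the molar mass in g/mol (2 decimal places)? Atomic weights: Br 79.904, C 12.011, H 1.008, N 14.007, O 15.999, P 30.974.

First, the molecular formula is C13H12BrNO6 (counting implicit H from valence).
  Br: 1 × 79.904 = 79.904
  C: 13 × 12.011 = 156.143
  H: 12 × 1.008 = 12.096
  N: 1 × 14.007 = 14.007
  O: 6 × 15.999 = 95.994
Sum: 1×79.904 + 13×12.011 + 12×1.008 + 1×14.007 + 6×15.999 = 358.144 → 358.14 g/mol.

358.14 g/mol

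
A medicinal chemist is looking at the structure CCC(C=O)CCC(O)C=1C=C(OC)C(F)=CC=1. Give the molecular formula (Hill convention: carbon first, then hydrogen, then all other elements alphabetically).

Walk through each heavy atom and fill implicit hydrogens from standard valence (C 4, N 3, O 2, S 2, halogen 1):
  atom 1: C, bond orders sum to 1 (valence 4) → 3 H
  atom 2: C, bond orders sum to 2 (valence 4) → 2 H
  atom 3: C, bond orders sum to 3 (valence 4) → 1 H
  atom 4: C, bond orders sum to 3 (valence 4) → 1 H
  atom 5: O, bond orders sum to 2 (valence 2) → 0 H
  atom 6: C, bond orders sum to 2 (valence 4) → 2 H
  atom 7: C, bond orders sum to 2 (valence 4) → 2 H
  atom 8: C, bond orders sum to 3 (valence 4) → 1 H
  atom 9: O, bond orders sum to 1 (valence 2) → 1 H
  atom 10: C, bond orders sum to 4 (valence 4) → 0 H
  atom 11: C, bond orders sum to 3 (valence 4) → 1 H
  atom 12: C, bond orders sum to 4 (valence 4) → 0 H
  atom 13: O, bond orders sum to 2 (valence 2) → 0 H
  atom 14: C, bond orders sum to 1 (valence 4) → 3 H
  atom 15: C, bond orders sum to 4 (valence 4) → 0 H
  atom 16: F (halogen, monovalent) → 0 H
  atom 17: C, bond orders sum to 3 (valence 4) → 1 H
  atom 18: C, bond orders sum to 3 (valence 4) → 1 H
Totals → C:14, H:19, F:1, O:3.
In Hill order: C14H19FO3.

C14H19FO3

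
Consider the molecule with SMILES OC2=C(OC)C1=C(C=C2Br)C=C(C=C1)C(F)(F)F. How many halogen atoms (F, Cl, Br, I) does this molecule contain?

Halogen atoms appear at heavy-atom positions 10, 16, 17, 18 (1×Br, 3×F).
Other groups present: 1 ether, 1 hydroxyl.
Halogen count: 4.

4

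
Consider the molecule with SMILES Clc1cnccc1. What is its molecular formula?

Walk through each heavy atom and fill implicit hydrogens from standard valence (C 4, N 3, O 2, S 2, halogen 1); for lowercase aromatic atoms, an aromatic c carries 1 H when it has two neighbours and 0 H with three, and aromatic n carries 0 H:
  atom 1: Cl (halogen, monovalent) → 0 H
  atom 2: aromatic c, 3 neighbours → 0 H
  atom 3: aromatic c, 2 neighbours → 1 H
  atom 4: aromatic n, 2 neighbours → 0 H
  atom 5: aromatic c, 2 neighbours → 1 H
  atom 6: aromatic c, 2 neighbours → 1 H
  atom 7: aromatic c, 2 neighbours → 1 H
Totals → C:5, H:4, Cl:1, N:1.

C5H4ClN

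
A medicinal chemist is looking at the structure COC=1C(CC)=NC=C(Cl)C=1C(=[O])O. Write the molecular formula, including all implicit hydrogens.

Walk through each heavy atom and fill implicit hydrogens from standard valence (C 4, N 3, O 2, S 2, halogen 1):
  atom 1: C, bond orders sum to 1 (valence 4) → 3 H
  atom 2: O, bond orders sum to 2 (valence 2) → 0 H
  atom 3: C, bond orders sum to 4 (valence 4) → 0 H
  atom 4: C, bond orders sum to 4 (valence 4) → 0 H
  atom 5: C, bond orders sum to 2 (valence 4) → 2 H
  atom 6: C, bond orders sum to 1 (valence 4) → 3 H
  atom 7: N, bond orders sum to 3 (valence 3) → 0 H
  atom 8: C, bond orders sum to 3 (valence 4) → 1 H
  atom 9: C, bond orders sum to 4 (valence 4) → 0 H
  atom 10: Cl (halogen, monovalent) → 0 H
  atom 11: C, bond orders sum to 4 (valence 4) → 0 H
  atom 12: C, bond orders sum to 4 (valence 4) → 0 H
  atom 13: O with explicit H count 0
  atom 14: O, bond orders sum to 1 (valence 2) → 1 H
Totals → C:9, H:10, Cl:1, N:1, O:3.

C9H10ClNO3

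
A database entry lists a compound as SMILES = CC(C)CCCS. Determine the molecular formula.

C6H14S

Walk through each heavy atom and fill implicit hydrogens from standard valence (C 4, N 3, O 2, S 2, halogen 1):
  atom 1: C, bond orders sum to 1 (valence 4) → 3 H
  atom 2: C, bond orders sum to 3 (valence 4) → 1 H
  atom 3: C, bond orders sum to 1 (valence 4) → 3 H
  atom 4: C, bond orders sum to 2 (valence 4) → 2 H
  atom 5: C, bond orders sum to 2 (valence 4) → 2 H
  atom 6: C, bond orders sum to 2 (valence 4) → 2 H
  atom 7: S, bond orders sum to 1 (valence 2) → 1 H
Totals → C:6, H:14, S:1.
In Hill order: C6H14S.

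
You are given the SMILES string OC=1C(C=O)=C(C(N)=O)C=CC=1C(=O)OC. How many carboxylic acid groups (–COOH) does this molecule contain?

Scan the SMILES for the carboxylic acid motif — none present.
Groups that are present: 1 aldehyde, 1 amide, 1 ester, 1 hydroxyl.

0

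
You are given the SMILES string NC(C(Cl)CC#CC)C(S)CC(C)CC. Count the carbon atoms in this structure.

Count every carbon token in the SMILES (each C, including those in ring-closure positions and inside branches).
Carbon count: 12.

12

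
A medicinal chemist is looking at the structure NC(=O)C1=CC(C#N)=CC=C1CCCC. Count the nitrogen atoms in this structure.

Scan the SMILES for N atoms (remember two-letter symbols like Cl and Br are single atoms).
Nitrogen count: 2.

2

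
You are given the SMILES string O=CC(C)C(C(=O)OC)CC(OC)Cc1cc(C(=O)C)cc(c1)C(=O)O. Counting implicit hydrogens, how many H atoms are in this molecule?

Walk through each heavy atom and fill implicit hydrogens from standard valence (C 4, N 3, O 2, S 2, halogen 1); for lowercase aromatic atoms, an aromatic c carries 1 H when it has two neighbours and 0 H with three, and aromatic n carries 0 H:
  atom 1: O, bond orders sum to 2 (valence 2) → 0 H
  atom 2: C, bond orders sum to 3 (valence 4) → 1 H
  atom 3: C, bond orders sum to 3 (valence 4) → 1 H
  atom 4: C, bond orders sum to 1 (valence 4) → 3 H
  atom 5: C, bond orders sum to 3 (valence 4) → 1 H
  atom 6: C, bond orders sum to 4 (valence 4) → 0 H
  atom 7: O, bond orders sum to 2 (valence 2) → 0 H
  atom 8: O, bond orders sum to 2 (valence 2) → 0 H
  atom 9: C, bond orders sum to 1 (valence 4) → 3 H
  atom 10: C, bond orders sum to 2 (valence 4) → 2 H
  atom 11: C, bond orders sum to 3 (valence 4) → 1 H
  atom 12: O, bond orders sum to 2 (valence 2) → 0 H
  atom 13: C, bond orders sum to 1 (valence 4) → 3 H
  atom 14: C, bond orders sum to 2 (valence 4) → 2 H
  atom 15: aromatic c, 3 neighbours → 0 H
  atom 16: aromatic c, 2 neighbours → 1 H
  atom 17: aromatic c, 3 neighbours → 0 H
  atom 18: C, bond orders sum to 4 (valence 4) → 0 H
  atom 19: O, bond orders sum to 2 (valence 2) → 0 H
  atom 20: C, bond orders sum to 1 (valence 4) → 3 H
  atom 21: aromatic c, 2 neighbours → 1 H
  atom 22: aromatic c, 3 neighbours → 0 H
  atom 23: aromatic c, 2 neighbours → 1 H
  atom 24: C, bond orders sum to 4 (valence 4) → 0 H
  atom 25: O, bond orders sum to 2 (valence 2) → 0 H
  atom 26: O, bond orders sum to 1 (valence 2) → 1 H
Total hydrogens: 24.

24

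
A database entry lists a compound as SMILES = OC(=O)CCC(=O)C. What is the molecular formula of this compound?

C5H8O3

Walk through each heavy atom and fill implicit hydrogens from standard valence (C 4, N 3, O 2, S 2, halogen 1):
  atom 1: O, bond orders sum to 1 (valence 2) → 1 H
  atom 2: C, bond orders sum to 4 (valence 4) → 0 H
  atom 3: O, bond orders sum to 2 (valence 2) → 0 H
  atom 4: C, bond orders sum to 2 (valence 4) → 2 H
  atom 5: C, bond orders sum to 2 (valence 4) → 2 H
  atom 6: C, bond orders sum to 4 (valence 4) → 0 H
  atom 7: O, bond orders sum to 2 (valence 2) → 0 H
  atom 8: C, bond orders sum to 1 (valence 4) → 3 H
Totals → C:5, H:8, O:3.
In Hill order: C5H8O3.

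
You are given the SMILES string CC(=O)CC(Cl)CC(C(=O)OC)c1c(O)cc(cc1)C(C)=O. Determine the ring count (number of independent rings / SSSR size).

In SMILES, each pair of matching ring-closure digits denotes one ring-closing bond; the number of such bonds equals the number of independent rings.
Ring-closure bonds here: 1.

1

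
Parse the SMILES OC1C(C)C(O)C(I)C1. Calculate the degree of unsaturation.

1

Degree of unsaturation = (number of rings) + (number of π bonds).
Ring closures in the SMILES: 1.
π bonds: none → 0 DoU from unsaturation.
Total DoU = 1 + 0 = 1.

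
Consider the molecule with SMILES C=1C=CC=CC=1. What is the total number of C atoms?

Count every carbon token in the SMILES (each C, including those in ring-closure positions and inside branches).
Carbon count: 6.

6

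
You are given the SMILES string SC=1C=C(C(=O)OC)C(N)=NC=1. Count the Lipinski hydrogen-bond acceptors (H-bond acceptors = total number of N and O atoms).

N atoms: 2; O atoms: 2.
Lipinski HBA = 2 + 2 = 4.

4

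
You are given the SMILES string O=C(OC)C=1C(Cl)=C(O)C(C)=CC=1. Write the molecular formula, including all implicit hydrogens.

C9H9ClO3

Walk through each heavy atom and fill implicit hydrogens from standard valence (C 4, N 3, O 2, S 2, halogen 1):
  atom 1: O, bond orders sum to 2 (valence 2) → 0 H
  atom 2: C, bond orders sum to 4 (valence 4) → 0 H
  atom 3: O, bond orders sum to 2 (valence 2) → 0 H
  atom 4: C, bond orders sum to 1 (valence 4) → 3 H
  atom 5: C, bond orders sum to 4 (valence 4) → 0 H
  atom 6: C, bond orders sum to 4 (valence 4) → 0 H
  atom 7: Cl (halogen, monovalent) → 0 H
  atom 8: C, bond orders sum to 4 (valence 4) → 0 H
  atom 9: O, bond orders sum to 1 (valence 2) → 1 H
  atom 10: C, bond orders sum to 4 (valence 4) → 0 H
  atom 11: C, bond orders sum to 1 (valence 4) → 3 H
  atom 12: C, bond orders sum to 3 (valence 4) → 1 H
  atom 13: C, bond orders sum to 3 (valence 4) → 1 H
Totals → C:9, H:9, Cl:1, O:3.
In Hill order: C9H9ClO3.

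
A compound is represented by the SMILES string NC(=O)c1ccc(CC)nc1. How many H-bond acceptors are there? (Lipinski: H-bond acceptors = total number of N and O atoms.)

N atoms: 2; O atoms: 1.
Lipinski HBA = 2 + 1 = 3.

3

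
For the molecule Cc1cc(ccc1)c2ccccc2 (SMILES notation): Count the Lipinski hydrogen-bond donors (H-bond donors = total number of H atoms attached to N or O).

Donors: find every N or O and count the H atoms it carries.
  (no N or O atoms present)
Lipinski HBD = 0.

0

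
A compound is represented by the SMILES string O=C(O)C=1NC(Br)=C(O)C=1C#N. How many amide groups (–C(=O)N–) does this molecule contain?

0

Scan the SMILES for the amide motif — none present.
Groups that are present: 1 carboxylic acid, 1 hydroxyl, 1 nitrile.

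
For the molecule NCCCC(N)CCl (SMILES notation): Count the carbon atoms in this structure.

Count every carbon token in the SMILES (each C, including those in ring-closure positions and inside branches).
Carbon count: 5.

5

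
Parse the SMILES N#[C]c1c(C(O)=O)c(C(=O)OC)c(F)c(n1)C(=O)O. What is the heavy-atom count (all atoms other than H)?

Every atom symbol written in the SMILES (organic subset) is one heavy atom; implicit H are not written.
Heavy atoms by element → C:10, F:1, N:2, O:6.
Total: 19.

19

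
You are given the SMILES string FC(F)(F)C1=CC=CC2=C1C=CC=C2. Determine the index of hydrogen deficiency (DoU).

7

Molecular formula: C11H7F3.
DoU = (2C + 2 + N − H − X) / 2, where X is the halogen count and O/S are ignored.
    = (2·11 + 2 + 0 − 7 − 3) / 2 = 14 / 2 = 7.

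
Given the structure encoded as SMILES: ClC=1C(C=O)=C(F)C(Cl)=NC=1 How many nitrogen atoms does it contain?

1

Scan the SMILES for N atoms (remember two-letter symbols like Cl and Br are single atoms).
Nitrogen count: 1.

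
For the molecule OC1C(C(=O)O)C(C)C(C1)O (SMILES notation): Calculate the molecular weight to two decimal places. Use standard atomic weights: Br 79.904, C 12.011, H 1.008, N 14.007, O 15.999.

First, the molecular formula is C7H12O4 (counting implicit H from valence).
  C: 7 × 12.011 = 84.077
  H: 12 × 1.008 = 12.096
  O: 4 × 15.999 = 63.996
Sum: 7×12.011 + 12×1.008 + 4×15.999 = 160.169 → 160.17 g/mol.

160.17 g/mol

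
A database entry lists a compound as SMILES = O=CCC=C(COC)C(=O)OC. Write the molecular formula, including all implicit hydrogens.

C8H12O4

Walk through each heavy atom and fill implicit hydrogens from standard valence (C 4, N 3, O 2, S 2, halogen 1):
  atom 1: O, bond orders sum to 2 (valence 2) → 0 H
  atom 2: C, bond orders sum to 3 (valence 4) → 1 H
  atom 3: C, bond orders sum to 2 (valence 4) → 2 H
  atom 4: C, bond orders sum to 3 (valence 4) → 1 H
  atom 5: C, bond orders sum to 4 (valence 4) → 0 H
  atom 6: C, bond orders sum to 2 (valence 4) → 2 H
  atom 7: O, bond orders sum to 2 (valence 2) → 0 H
  atom 8: C, bond orders sum to 1 (valence 4) → 3 H
  atom 9: C, bond orders sum to 4 (valence 4) → 0 H
  atom 10: O, bond orders sum to 2 (valence 2) → 0 H
  atom 11: O, bond orders sum to 2 (valence 2) → 0 H
  atom 12: C, bond orders sum to 1 (valence 4) → 3 H
Totals → C:8, H:12, O:4.
In Hill order: C8H12O4.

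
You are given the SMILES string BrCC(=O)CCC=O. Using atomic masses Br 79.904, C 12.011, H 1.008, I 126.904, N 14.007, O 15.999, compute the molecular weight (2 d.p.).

179.01 g/mol

First, the molecular formula is C5H7BrO2 (counting implicit H from valence).
  Br: 1 × 79.904 = 79.904
  C: 5 × 12.011 = 60.055
  H: 7 × 1.008 = 7.056
  O: 2 × 15.999 = 31.998
Sum: 1×79.904 + 5×12.011 + 7×1.008 + 2×15.999 = 179.013 → 179.01 g/mol.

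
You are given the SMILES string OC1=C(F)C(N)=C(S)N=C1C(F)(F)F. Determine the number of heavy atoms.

Every atom symbol written in the SMILES (organic subset) is one heavy atom; implicit H are not written.
Heavy atoms by element → C:6, F:4, N:2, O:1, S:1.
Total: 14.

14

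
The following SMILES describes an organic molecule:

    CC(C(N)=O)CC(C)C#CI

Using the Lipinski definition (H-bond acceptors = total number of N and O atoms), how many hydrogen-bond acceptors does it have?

2

N atoms: 1; O atoms: 1.
Lipinski HBA = 1 + 1 = 2.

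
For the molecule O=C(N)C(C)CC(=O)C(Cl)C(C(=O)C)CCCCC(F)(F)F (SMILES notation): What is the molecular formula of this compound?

C14H21ClF3NO3

Walk through each heavy atom and fill implicit hydrogens from standard valence (C 4, N 3, O 2, S 2, halogen 1):
  atom 1: O, bond orders sum to 2 (valence 2) → 0 H
  atom 2: C, bond orders sum to 4 (valence 4) → 0 H
  atom 3: N, bond orders sum to 1 (valence 3) → 2 H
  atom 4: C, bond orders sum to 3 (valence 4) → 1 H
  atom 5: C, bond orders sum to 1 (valence 4) → 3 H
  atom 6: C, bond orders sum to 2 (valence 4) → 2 H
  atom 7: C, bond orders sum to 4 (valence 4) → 0 H
  atom 8: O, bond orders sum to 2 (valence 2) → 0 H
  atom 9: C, bond orders sum to 3 (valence 4) → 1 H
  atom 10: Cl (halogen, monovalent) → 0 H
  atom 11: C, bond orders sum to 3 (valence 4) → 1 H
  atom 12: C, bond orders sum to 4 (valence 4) → 0 H
  atom 13: O, bond orders sum to 2 (valence 2) → 0 H
  atom 14: C, bond orders sum to 1 (valence 4) → 3 H
  atom 15: C, bond orders sum to 2 (valence 4) → 2 H
  atom 16: C, bond orders sum to 2 (valence 4) → 2 H
  atom 17: C, bond orders sum to 2 (valence 4) → 2 H
  atom 18: C, bond orders sum to 2 (valence 4) → 2 H
  atom 19: C, bond orders sum to 4 (valence 4) → 0 H
  atom 20: F (halogen, monovalent) → 0 H
  atom 21: F (halogen, monovalent) → 0 H
  atom 22: F (halogen, monovalent) → 0 H
Totals → C:14, H:21, Cl:1, F:3, N:1, O:3.
In Hill order: C14H21ClF3NO3.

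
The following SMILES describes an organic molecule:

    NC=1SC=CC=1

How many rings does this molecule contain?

In SMILES, each pair of matching ring-closure digits denotes one ring-closing bond; the number of such bonds equals the number of independent rings.
Ring-closure bonds here: 1.

1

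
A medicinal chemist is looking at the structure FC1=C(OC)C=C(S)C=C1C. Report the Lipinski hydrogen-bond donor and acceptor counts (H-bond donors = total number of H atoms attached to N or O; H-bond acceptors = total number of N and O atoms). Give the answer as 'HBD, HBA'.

0, 1

Donors: find every N or O and count the H atoms it carries.
  atom 4 (O): bond orders sum to 2 → 0 H
Lipinski HBD = 0.
Acceptors: N atoms = 0, O atoms = 1 → HBA = 1.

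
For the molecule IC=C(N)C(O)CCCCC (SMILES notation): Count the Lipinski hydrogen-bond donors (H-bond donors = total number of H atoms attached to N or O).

3

Donors: find every N or O and count the H atoms it carries.
  atom 4 (N): bond orders sum to 1 → 2 H
  atom 6 (O): bond orders sum to 1 → 1 H
Lipinski HBD = 3.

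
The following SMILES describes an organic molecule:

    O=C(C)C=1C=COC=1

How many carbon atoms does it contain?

Count every carbon token in the SMILES (each C, including those in ring-closure positions and inside branches).
Carbon count: 6.

6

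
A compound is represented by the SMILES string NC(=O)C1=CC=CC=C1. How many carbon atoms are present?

Count every carbon token in the SMILES (each C, including those in ring-closure positions and inside branches).
Carbon count: 7.

7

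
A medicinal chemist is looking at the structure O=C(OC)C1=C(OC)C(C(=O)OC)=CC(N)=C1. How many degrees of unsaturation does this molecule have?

6

Degree of unsaturation = (number of rings) + (number of π bonds).
Ring closures in the SMILES: 1.
π bonds: 5 double bonds (each 1 DoU) → 5 DoU from unsaturation.
Total DoU = 1 + 5 = 6.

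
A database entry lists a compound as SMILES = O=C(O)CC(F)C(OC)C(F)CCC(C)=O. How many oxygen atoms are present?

4

Scan the SMILES for O atoms (remember two-letter symbols like Cl and Br are single atoms).
Oxygen count: 4.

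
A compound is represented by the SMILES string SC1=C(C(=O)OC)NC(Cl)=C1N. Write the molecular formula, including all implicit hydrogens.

Walk through each heavy atom and fill implicit hydrogens from standard valence (C 4, N 3, O 2, S 2, halogen 1):
  atom 1: S, bond orders sum to 1 (valence 2) → 1 H
  atom 2: C, bond orders sum to 4 (valence 4) → 0 H
  atom 3: C, bond orders sum to 4 (valence 4) → 0 H
  atom 4: C, bond orders sum to 4 (valence 4) → 0 H
  atom 5: O, bond orders sum to 2 (valence 2) → 0 H
  atom 6: O, bond orders sum to 2 (valence 2) → 0 H
  atom 7: C, bond orders sum to 1 (valence 4) → 3 H
  atom 8: N, bond orders sum to 2 (valence 3) → 1 H
  atom 9: C, bond orders sum to 4 (valence 4) → 0 H
  atom 10: Cl (halogen, monovalent) → 0 H
  atom 11: C, bond orders sum to 4 (valence 4) → 0 H
  atom 12: N, bond orders sum to 1 (valence 3) → 2 H
Totals → C:6, H:7, Cl:1, N:2, O:2, S:1.
In Hill order: C6H7ClN2O2S.

C6H7ClN2O2S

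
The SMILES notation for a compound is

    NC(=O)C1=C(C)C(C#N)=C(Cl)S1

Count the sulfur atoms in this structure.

1

Scan the SMILES for S atoms (remember two-letter symbols like Cl and Br are single atoms).
Sulfur count: 1.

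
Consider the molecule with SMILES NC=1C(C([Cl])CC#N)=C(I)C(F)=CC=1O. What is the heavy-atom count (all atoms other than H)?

15

Every atom symbol written in the SMILES (organic subset) is one heavy atom; implicit H are not written.
Heavy atoms by element → C:9, Cl:1, F:1, I:1, N:2, O:1.
Total: 15.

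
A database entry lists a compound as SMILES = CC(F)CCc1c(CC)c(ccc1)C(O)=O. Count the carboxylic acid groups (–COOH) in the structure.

1

The carboxylic acid motif appears at heavy-atom position 14 in the SMILES.
Carboxylic acid count: 1.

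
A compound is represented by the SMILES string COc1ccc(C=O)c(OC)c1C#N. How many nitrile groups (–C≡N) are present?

1

The nitrile motif appears at heavy-atom position 13 in the SMILES.
Other groups present: 1 aldehyde, 2 ether.
Nitrile count: 1.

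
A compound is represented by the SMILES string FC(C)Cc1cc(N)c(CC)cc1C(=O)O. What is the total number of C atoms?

Count every carbon token in the SMILES (each C, including those in ring-closure positions and inside branches).
Carbon count: 12.

12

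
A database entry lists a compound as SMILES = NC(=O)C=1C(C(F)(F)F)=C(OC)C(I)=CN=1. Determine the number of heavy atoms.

Every atom symbol written in the SMILES (organic subset) is one heavy atom; implicit H are not written.
Heavy atoms by element → C:8, F:3, I:1, N:2, O:2.
Total: 16.

16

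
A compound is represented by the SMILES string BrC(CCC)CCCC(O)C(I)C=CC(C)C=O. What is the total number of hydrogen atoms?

Walk through each heavy atom and fill implicit hydrogens from standard valence (C 4, N 3, O 2, S 2, halogen 1):
  atom 1: Br (halogen, monovalent) → 0 H
  atom 2: C, bond orders sum to 3 (valence 4) → 1 H
  atom 3: C, bond orders sum to 2 (valence 4) → 2 H
  atom 4: C, bond orders sum to 2 (valence 4) → 2 H
  atom 5: C, bond orders sum to 1 (valence 4) → 3 H
  atom 6: C, bond orders sum to 2 (valence 4) → 2 H
  atom 7: C, bond orders sum to 2 (valence 4) → 2 H
  atom 8: C, bond orders sum to 2 (valence 4) → 2 H
  atom 9: C, bond orders sum to 3 (valence 4) → 1 H
  atom 10: O, bond orders sum to 1 (valence 2) → 1 H
  atom 11: C, bond orders sum to 3 (valence 4) → 1 H
  atom 12: I (halogen, monovalent) → 0 H
  atom 13: C, bond orders sum to 3 (valence 4) → 1 H
  atom 14: C, bond orders sum to 3 (valence 4) → 1 H
  atom 15: C, bond orders sum to 3 (valence 4) → 1 H
  atom 16: C, bond orders sum to 1 (valence 4) → 3 H
  atom 17: C, bond orders sum to 3 (valence 4) → 1 H
  atom 18: O, bond orders sum to 2 (valence 2) → 0 H
Total hydrogens: 24.

24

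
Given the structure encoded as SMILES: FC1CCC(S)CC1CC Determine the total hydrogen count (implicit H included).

Walk through each heavy atom and fill implicit hydrogens from standard valence (C 4, N 3, O 2, S 2, halogen 1):
  atom 1: F (halogen, monovalent) → 0 H
  atom 2: C, bond orders sum to 3 (valence 4) → 1 H
  atom 3: C, bond orders sum to 2 (valence 4) → 2 H
  atom 4: C, bond orders sum to 2 (valence 4) → 2 H
  atom 5: C, bond orders sum to 3 (valence 4) → 1 H
  atom 6: S, bond orders sum to 1 (valence 2) → 1 H
  atom 7: C, bond orders sum to 2 (valence 4) → 2 H
  atom 8: C, bond orders sum to 3 (valence 4) → 1 H
  atom 9: C, bond orders sum to 2 (valence 4) → 2 H
  atom 10: C, bond orders sum to 1 (valence 4) → 3 H
Total hydrogens: 15.

15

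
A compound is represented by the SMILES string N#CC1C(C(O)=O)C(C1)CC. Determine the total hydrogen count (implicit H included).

11

Walk through each heavy atom and fill implicit hydrogens from standard valence (C 4, N 3, O 2, S 2, halogen 1):
  atom 1: N, bond orders sum to 3 (valence 3) → 0 H
  atom 2: C, bond orders sum to 4 (valence 4) → 0 H
  atom 3: C, bond orders sum to 3 (valence 4) → 1 H
  atom 4: C, bond orders sum to 3 (valence 4) → 1 H
  atom 5: C, bond orders sum to 4 (valence 4) → 0 H
  atom 6: O, bond orders sum to 1 (valence 2) → 1 H
  atom 7: O, bond orders sum to 2 (valence 2) → 0 H
  atom 8: C, bond orders sum to 3 (valence 4) → 1 H
  atom 9: C, bond orders sum to 2 (valence 4) → 2 H
  atom 10: C, bond orders sum to 2 (valence 4) → 2 H
  atom 11: C, bond orders sum to 1 (valence 4) → 3 H
Total hydrogens: 11.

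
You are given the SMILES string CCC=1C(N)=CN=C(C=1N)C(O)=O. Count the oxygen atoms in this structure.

Scan the SMILES for O atoms (remember two-letter symbols like Cl and Br are single atoms).
Oxygen count: 2.

2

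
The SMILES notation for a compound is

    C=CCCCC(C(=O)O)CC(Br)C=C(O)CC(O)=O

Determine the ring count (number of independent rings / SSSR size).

In SMILES, each pair of matching ring-closure digits denotes one ring-closing bond; the number of such bonds equals the number of independent rings.
Ring-closure bonds here: 0.

0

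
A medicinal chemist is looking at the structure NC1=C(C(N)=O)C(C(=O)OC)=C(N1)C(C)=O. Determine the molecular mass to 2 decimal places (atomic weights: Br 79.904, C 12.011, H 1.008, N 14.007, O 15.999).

First, the molecular formula is C9H11N3O4 (counting implicit H from valence).
  C: 9 × 12.011 = 108.099
  H: 11 × 1.008 = 11.088
  N: 3 × 14.007 = 42.021
  O: 4 × 15.999 = 63.996
Sum: 9×12.011 + 11×1.008 + 3×14.007 + 4×15.999 = 225.204 → 225.20 g/mol.

225.20 g/mol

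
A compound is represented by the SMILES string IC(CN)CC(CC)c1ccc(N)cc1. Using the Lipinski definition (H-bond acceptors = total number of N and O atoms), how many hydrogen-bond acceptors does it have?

N atoms: 2; O atoms: 0.
Lipinski HBA = 2 + 0 = 2.

2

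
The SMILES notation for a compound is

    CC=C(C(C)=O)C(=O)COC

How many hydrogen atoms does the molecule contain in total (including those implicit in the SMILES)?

Walk through each heavy atom and fill implicit hydrogens from standard valence (C 4, N 3, O 2, S 2, halogen 1):
  atom 1: C, bond orders sum to 1 (valence 4) → 3 H
  atom 2: C, bond orders sum to 3 (valence 4) → 1 H
  atom 3: C, bond orders sum to 4 (valence 4) → 0 H
  atom 4: C, bond orders sum to 4 (valence 4) → 0 H
  atom 5: C, bond orders sum to 1 (valence 4) → 3 H
  atom 6: O, bond orders sum to 2 (valence 2) → 0 H
  atom 7: C, bond orders sum to 4 (valence 4) → 0 H
  atom 8: O, bond orders sum to 2 (valence 2) → 0 H
  atom 9: C, bond orders sum to 2 (valence 4) → 2 H
  atom 10: O, bond orders sum to 2 (valence 2) → 0 H
  atom 11: C, bond orders sum to 1 (valence 4) → 3 H
Total hydrogens: 12.

12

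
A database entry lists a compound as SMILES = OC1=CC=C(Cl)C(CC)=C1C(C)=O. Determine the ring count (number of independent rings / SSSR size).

In SMILES, each pair of matching ring-closure digits denotes one ring-closing bond; the number of such bonds equals the number of independent rings.
Ring-closure bonds here: 1.

1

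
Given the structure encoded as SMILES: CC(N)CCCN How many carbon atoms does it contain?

Count every carbon token in the SMILES (each C, including those in ring-closure positions and inside branches).
Carbon count: 5.

5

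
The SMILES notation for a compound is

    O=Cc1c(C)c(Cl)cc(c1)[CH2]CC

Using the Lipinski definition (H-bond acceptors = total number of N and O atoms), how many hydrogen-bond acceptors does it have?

N atoms: 0; O atoms: 1.
Lipinski HBA = 0 + 1 = 1.

1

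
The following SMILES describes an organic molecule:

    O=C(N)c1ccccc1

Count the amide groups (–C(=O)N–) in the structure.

1

The amide motif appears at heavy-atom position 2 in the SMILES.
Amide count: 1.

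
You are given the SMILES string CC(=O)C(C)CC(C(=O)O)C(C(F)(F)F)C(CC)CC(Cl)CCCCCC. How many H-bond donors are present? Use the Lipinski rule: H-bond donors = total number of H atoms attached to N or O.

1

Donors: find every N or O and count the H atoms it carries.
  atom 3 (O): bond orders sum to 2 → 0 H
  atom 9 (O): bond orders sum to 2 → 0 H
  atom 10 (O): bond orders sum to 1 → 1 H
Lipinski HBD = 1.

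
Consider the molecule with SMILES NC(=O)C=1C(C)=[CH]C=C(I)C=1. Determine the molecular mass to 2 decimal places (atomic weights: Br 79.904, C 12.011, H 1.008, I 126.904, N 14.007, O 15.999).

261.06 g/mol

First, the molecular formula is C8H8INO (counting implicit H from valence).
  C: 8 × 12.011 = 96.088
  H: 8 × 1.008 = 8.064
  I: 1 × 126.904 = 126.904
  N: 1 × 14.007 = 14.007
  O: 1 × 15.999 = 15.999
Sum: 8×12.011 + 8×1.008 + 1×126.904 + 1×14.007 + 1×15.999 = 261.062 → 261.06 g/mol.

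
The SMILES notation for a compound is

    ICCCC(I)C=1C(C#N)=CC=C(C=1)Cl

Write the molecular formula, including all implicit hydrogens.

C11H10ClI2N

Walk through each heavy atom and fill implicit hydrogens from standard valence (C 4, N 3, O 2, S 2, halogen 1):
  atom 1: I (halogen, monovalent) → 0 H
  atom 2: C, bond orders sum to 2 (valence 4) → 2 H
  atom 3: C, bond orders sum to 2 (valence 4) → 2 H
  atom 4: C, bond orders sum to 2 (valence 4) → 2 H
  atom 5: C, bond orders sum to 3 (valence 4) → 1 H
  atom 6: I (halogen, monovalent) → 0 H
  atom 7: C, bond orders sum to 4 (valence 4) → 0 H
  atom 8: C, bond orders sum to 4 (valence 4) → 0 H
  atom 9: C, bond orders sum to 4 (valence 4) → 0 H
  atom 10: N, bond orders sum to 3 (valence 3) → 0 H
  atom 11: C, bond orders sum to 3 (valence 4) → 1 H
  atom 12: C, bond orders sum to 3 (valence 4) → 1 H
  atom 13: C, bond orders sum to 4 (valence 4) → 0 H
  atom 14: C, bond orders sum to 3 (valence 4) → 1 H
  atom 15: Cl (halogen, monovalent) → 0 H
Totals → C:11, H:10, Cl:1, I:2, N:1.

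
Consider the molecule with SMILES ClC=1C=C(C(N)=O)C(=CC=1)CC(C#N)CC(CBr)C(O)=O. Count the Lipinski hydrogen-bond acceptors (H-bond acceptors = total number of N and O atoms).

5

N atoms: 2; O atoms: 3.
Lipinski HBA = 2 + 3 = 5.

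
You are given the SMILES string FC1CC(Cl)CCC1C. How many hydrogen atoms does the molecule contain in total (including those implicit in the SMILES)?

Walk through each heavy atom and fill implicit hydrogens from standard valence (C 4, N 3, O 2, S 2, halogen 1):
  atom 1: F (halogen, monovalent) → 0 H
  atom 2: C, bond orders sum to 3 (valence 4) → 1 H
  atom 3: C, bond orders sum to 2 (valence 4) → 2 H
  atom 4: C, bond orders sum to 3 (valence 4) → 1 H
  atom 5: Cl (halogen, monovalent) → 0 H
  atom 6: C, bond orders sum to 2 (valence 4) → 2 H
  atom 7: C, bond orders sum to 2 (valence 4) → 2 H
  atom 8: C, bond orders sum to 3 (valence 4) → 1 H
  atom 9: C, bond orders sum to 1 (valence 4) → 3 H
Total hydrogens: 12.

12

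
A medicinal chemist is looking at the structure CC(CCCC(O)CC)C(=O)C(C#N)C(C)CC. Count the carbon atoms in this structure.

Count every carbon token in the SMILES (each C, including those in ring-closure positions and inside branches).
Carbon count: 15.

15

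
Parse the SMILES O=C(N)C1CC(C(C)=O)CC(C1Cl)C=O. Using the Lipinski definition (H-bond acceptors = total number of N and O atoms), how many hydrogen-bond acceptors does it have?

N atoms: 1; O atoms: 3.
Lipinski HBA = 1 + 3 = 4.

4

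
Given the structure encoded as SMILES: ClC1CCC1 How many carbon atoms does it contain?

4

Count every carbon token in the SMILES (each C, including those in ring-closure positions and inside branches).
Carbon count: 4.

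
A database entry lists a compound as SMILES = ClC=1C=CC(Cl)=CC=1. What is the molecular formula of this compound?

C6H4Cl2

Walk through each heavy atom and fill implicit hydrogens from standard valence (C 4, N 3, O 2, S 2, halogen 1):
  atom 1: Cl (halogen, monovalent) → 0 H
  atom 2: C, bond orders sum to 4 (valence 4) → 0 H
  atom 3: C, bond orders sum to 3 (valence 4) → 1 H
  atom 4: C, bond orders sum to 3 (valence 4) → 1 H
  atom 5: C, bond orders sum to 4 (valence 4) → 0 H
  atom 6: Cl (halogen, monovalent) → 0 H
  atom 7: C, bond orders sum to 3 (valence 4) → 1 H
  atom 8: C, bond orders sum to 3 (valence 4) → 1 H
Totals → C:6, H:4, Cl:2.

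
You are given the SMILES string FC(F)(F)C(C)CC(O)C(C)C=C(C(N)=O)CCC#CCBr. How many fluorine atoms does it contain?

3

Scan the SMILES for F atoms (remember two-letter symbols like Cl and Br are single atoms).
Fluorine count: 3.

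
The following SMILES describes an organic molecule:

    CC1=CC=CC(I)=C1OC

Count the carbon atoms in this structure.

Count every carbon token in the SMILES (each C, including those in ring-closure positions and inside branches).
Carbon count: 8.

8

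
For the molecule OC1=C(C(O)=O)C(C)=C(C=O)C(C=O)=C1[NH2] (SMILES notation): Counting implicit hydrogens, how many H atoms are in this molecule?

Walk through each heavy atom and fill implicit hydrogens from standard valence (C 4, N 3, O 2, S 2, halogen 1):
  atom 1: O, bond orders sum to 1 (valence 2) → 1 H
  atom 2: C, bond orders sum to 4 (valence 4) → 0 H
  atom 3: C, bond orders sum to 4 (valence 4) → 0 H
  atom 4: C, bond orders sum to 4 (valence 4) → 0 H
  atom 5: O, bond orders sum to 1 (valence 2) → 1 H
  atom 6: O, bond orders sum to 2 (valence 2) → 0 H
  atom 7: C, bond orders sum to 4 (valence 4) → 0 H
  atom 8: C, bond orders sum to 1 (valence 4) → 3 H
  atom 9: C, bond orders sum to 4 (valence 4) → 0 H
  atom 10: C, bond orders sum to 3 (valence 4) → 1 H
  atom 11: O, bond orders sum to 2 (valence 2) → 0 H
  atom 12: C, bond orders sum to 4 (valence 4) → 0 H
  atom 13: C, bond orders sum to 3 (valence 4) → 1 H
  atom 14: O, bond orders sum to 2 (valence 2) → 0 H
  atom 15: C, bond orders sum to 4 (valence 4) → 0 H
  atom 16: N with explicit H count 2
Total hydrogens: 9.

9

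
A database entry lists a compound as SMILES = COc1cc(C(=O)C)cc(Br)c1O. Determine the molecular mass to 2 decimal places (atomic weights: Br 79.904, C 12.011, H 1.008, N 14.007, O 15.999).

First, the molecular formula is C9H9BrO3 (counting implicit H from valence).
  Br: 1 × 79.904 = 79.904
  C: 9 × 12.011 = 108.099
  H: 9 × 1.008 = 9.072
  O: 3 × 15.999 = 47.997
Sum: 1×79.904 + 9×12.011 + 9×1.008 + 3×15.999 = 245.072 → 245.07 g/mol.

245.07 g/mol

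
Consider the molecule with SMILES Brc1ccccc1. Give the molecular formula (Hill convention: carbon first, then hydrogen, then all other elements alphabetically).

C6H5Br

Walk through each heavy atom and fill implicit hydrogens from standard valence (C 4, N 3, O 2, S 2, halogen 1); for lowercase aromatic atoms, an aromatic c carries 1 H when it has two neighbours and 0 H with three, and aromatic n carries 0 H:
  atom 1: Br (halogen, monovalent) → 0 H
  atom 2: aromatic c, 3 neighbours → 0 H
  atom 3: aromatic c, 2 neighbours → 1 H
  atom 4: aromatic c, 2 neighbours → 1 H
  atom 5: aromatic c, 2 neighbours → 1 H
  atom 6: aromatic c, 2 neighbours → 1 H
  atom 7: aromatic c, 2 neighbours → 1 H
Totals → C:6, H:5, Br:1.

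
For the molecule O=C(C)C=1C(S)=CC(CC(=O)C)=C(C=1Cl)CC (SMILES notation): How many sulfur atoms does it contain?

Scan the SMILES for S atoms (remember two-letter symbols like Cl and Br are single atoms).
Sulfur count: 1.

1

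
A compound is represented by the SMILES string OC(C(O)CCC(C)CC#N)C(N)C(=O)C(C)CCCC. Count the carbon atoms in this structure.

Count every carbon token in the SMILES (each C, including those in ring-closure positions and inside branches).
Carbon count: 16.

16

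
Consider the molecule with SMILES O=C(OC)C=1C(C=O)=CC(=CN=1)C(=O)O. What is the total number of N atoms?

1

Scan the SMILES for N atoms (remember two-letter symbols like Cl and Br are single atoms).
Nitrogen count: 1.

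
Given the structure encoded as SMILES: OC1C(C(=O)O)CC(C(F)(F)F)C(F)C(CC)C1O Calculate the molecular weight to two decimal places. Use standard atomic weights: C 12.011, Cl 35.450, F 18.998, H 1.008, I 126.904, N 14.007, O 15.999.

288.24 g/mol

First, the molecular formula is C11H16F4O4 (counting implicit H from valence).
  C: 11 × 12.011 = 132.121
  F: 4 × 18.998 = 75.992
  H: 16 × 1.008 = 16.128
  O: 4 × 15.999 = 63.996
Sum: 11×12.011 + 4×18.998 + 16×1.008 + 4×15.999 = 288.237 → 288.24 g/mol.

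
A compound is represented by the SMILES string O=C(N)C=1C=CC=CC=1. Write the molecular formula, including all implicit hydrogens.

C7H7NO

Walk through each heavy atom and fill implicit hydrogens from standard valence (C 4, N 3, O 2, S 2, halogen 1):
  atom 1: O, bond orders sum to 2 (valence 2) → 0 H
  atom 2: C, bond orders sum to 4 (valence 4) → 0 H
  atom 3: N, bond orders sum to 1 (valence 3) → 2 H
  atom 4: C, bond orders sum to 4 (valence 4) → 0 H
  atom 5: C, bond orders sum to 3 (valence 4) → 1 H
  atom 6: C, bond orders sum to 3 (valence 4) → 1 H
  atom 7: C, bond orders sum to 3 (valence 4) → 1 H
  atom 8: C, bond orders sum to 3 (valence 4) → 1 H
  atom 9: C, bond orders sum to 3 (valence 4) → 1 H
Totals → C:7, H:7, N:1, O:1.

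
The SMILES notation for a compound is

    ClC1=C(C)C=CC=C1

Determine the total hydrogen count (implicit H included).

Walk through each heavy atom and fill implicit hydrogens from standard valence (C 4, N 3, O 2, S 2, halogen 1):
  atom 1: Cl (halogen, monovalent) → 0 H
  atom 2: C, bond orders sum to 4 (valence 4) → 0 H
  atom 3: C, bond orders sum to 4 (valence 4) → 0 H
  atom 4: C, bond orders sum to 1 (valence 4) → 3 H
  atom 5: C, bond orders sum to 3 (valence 4) → 1 H
  atom 6: C, bond orders sum to 3 (valence 4) → 1 H
  atom 7: C, bond orders sum to 3 (valence 4) → 1 H
  atom 8: C, bond orders sum to 3 (valence 4) → 1 H
Total hydrogens: 7.

7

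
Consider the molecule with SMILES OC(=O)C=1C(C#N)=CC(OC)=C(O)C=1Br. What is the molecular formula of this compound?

Walk through each heavy atom and fill implicit hydrogens from standard valence (C 4, N 3, O 2, S 2, halogen 1):
  atom 1: O, bond orders sum to 1 (valence 2) → 1 H
  atom 2: C, bond orders sum to 4 (valence 4) → 0 H
  atom 3: O, bond orders sum to 2 (valence 2) → 0 H
  atom 4: C, bond orders sum to 4 (valence 4) → 0 H
  atom 5: C, bond orders sum to 4 (valence 4) → 0 H
  atom 6: C, bond orders sum to 4 (valence 4) → 0 H
  atom 7: N, bond orders sum to 3 (valence 3) → 0 H
  atom 8: C, bond orders sum to 3 (valence 4) → 1 H
  atom 9: C, bond orders sum to 4 (valence 4) → 0 H
  atom 10: O, bond orders sum to 2 (valence 2) → 0 H
  atom 11: C, bond orders sum to 1 (valence 4) → 3 H
  atom 12: C, bond orders sum to 4 (valence 4) → 0 H
  atom 13: O, bond orders sum to 1 (valence 2) → 1 H
  atom 14: C, bond orders sum to 4 (valence 4) → 0 H
  atom 15: Br (halogen, monovalent) → 0 H
Totals → C:9, H:6, Br:1, N:1, O:4.
In Hill order: C9H6BrNO4.

C9H6BrNO4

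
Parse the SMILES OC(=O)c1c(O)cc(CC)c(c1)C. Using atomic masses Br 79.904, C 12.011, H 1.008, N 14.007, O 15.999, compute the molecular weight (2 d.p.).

First, the molecular formula is C10H12O3 (counting implicit H from valence).
  C: 10 × 12.011 = 120.110
  H: 12 × 1.008 = 12.096
  O: 3 × 15.999 = 47.997
Sum: 10×12.011 + 12×1.008 + 3×15.999 = 180.203 → 180.20 g/mol.

180.20 g/mol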